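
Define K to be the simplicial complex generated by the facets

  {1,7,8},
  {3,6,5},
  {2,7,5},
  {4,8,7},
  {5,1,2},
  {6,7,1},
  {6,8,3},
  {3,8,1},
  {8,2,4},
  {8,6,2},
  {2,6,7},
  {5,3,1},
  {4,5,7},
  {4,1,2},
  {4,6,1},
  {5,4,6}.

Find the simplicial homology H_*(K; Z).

We work with the vertex ordering 1 < 2 < 3 < 4 < 5 < 6 < 7 < 8. The simplices of K, each written with vertices in increasing order, are:

  0-simplices (8): [1], [2], [3], [4], [5], [6], [7], [8]
  1-simplices (24): (24 of them)
  2-simplices (16): [1,2,4], [1,2,5], [1,3,5], [1,3,8], [1,4,6], [1,6,7], [1,7,8], [2,4,8], [2,5,7], [2,6,7], [2,6,8], [3,5,6], [3,6,8], [4,5,6], [4,5,7], [4,7,8]

Hence C_0 ≅ Z^8, C_1 ≅ Z^24, C_2 ≅ Z^16.

The boundary map ∂_1: C_1 → C_0 is given by ∂[p,q] = [q] − [p]. For instance
  ∂[2,6] = [6] − [2].
As a 8×24 matrix over Z this has rank 7, with invariant factors (1,1,1,1,1,1,1).

∂_2: C_2 → C_1 acts by ∂[p,q,r] = [q,r] − [p,r] + [p,q]. For instance
  ∂[3,5,6] = [5,6] − [3,6] + [3,5],
  ∂[2,6,8] = [6,8] − [2,8] + [2,6].
The resulting 24×16 matrix has rank 15, and its Smith normal form has invariant factors (1,1,1,1,1,1,1,1,1,1,1,1,1,1,1).

Computing H_k = (kernel of ∂_k) / (image of ∂_{k+1}):

  H_0: rank C_0 − rank ∂_1 = 8 − 7 = 1, and the invariant factors of ∂_1 are all 1, so H_0 = Z.
  H_1: rank ker ∂_1 − rank ∂_2 = (24 − 7) − 15 = 2, and the invariant factors of ∂_2 are all 1, so H_1 = Z^2.
  H_2: rank ker ∂_2 − rank ∂_3 = (16 − 15) − 0 = 1, and there is no ∂_3, so H_2 = Z.

(K is a triangulation of the torus T^2.)

H_0 = Z,  H_1 = Z^2,  H_2 = Z.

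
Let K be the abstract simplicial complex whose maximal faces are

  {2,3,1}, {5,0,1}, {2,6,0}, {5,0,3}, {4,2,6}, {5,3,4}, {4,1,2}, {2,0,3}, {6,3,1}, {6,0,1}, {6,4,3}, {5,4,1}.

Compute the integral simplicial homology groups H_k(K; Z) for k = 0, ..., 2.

H_0 ≅ Z,  H_1 ≅ Z/2Z,  H_2 = 0.

Order the vertices as 0 < 1 < 2 < 3 < 4 < 5 < 6. Listing each simplex with vertices in this order, K has dimension 2 with simplices:

  0-simplices (7): [0], [1], [2], [3], [4], [5], [6]
  1-simplices (18): [0,1], [0,2], [0,3], [0,5], [0,6], [1,2], [1,3], [1,4], [1,5], [1,6], [2,3], [2,4], [2,6], [3,4], [3,5], [3,6], [4,5], [4,6]
  2-simplices (12): [0,1,5], [0,1,6], [0,2,3], [0,2,6], [0,3,5], [1,2,3], [1,2,4], [1,3,6], [1,4,5], [2,4,6], [3,4,5], [3,4,6]

Hence C_0 ≅ Z^7, C_1 ≅ Z^18, C_2 ≅ Z^12.

The boundary map ∂_1: C_1 → C_0 maps an edge to its endpoints' difference, ∂[p,q] = q − p.
The 7×18 boundary matrix has rank 6 and Smith normal form diag(1,1,1,1,1,1).

∂_2: C_2 → C_1 maps a triangle to the signed sum of its edges. For instance
  ∂[3,4,6] = [4,6] − [3,6] + [3,4],
  ∂[1,2,3] = [2,3] − [1,3] + [1,2].
The 18×12 boundary matrix has rank 12 and Smith normal form diag(1,1,1,1,1,1,1,1,1,1,1,2).

Now H_k = ker ∂_k / im ∂_{k+1}, so:

  H_0: rank C_0 − rank ∂_1 = 7 − 6 = 1, and the invariant factors of ∂_1 are all 1, so H_0 = Z.
  H_1: rank ker ∂_1 − rank ∂_2 = (18 − 6) − 12 = 0, and ∂_2 has invariant factor 2 > 1, so H_1 = Z/2Z.
  H_2: rank ker ∂_2 − rank ∂_3 = (12 − 12) − 0 = 0, and there is no ∂_3, so H_2 = 0.

As a check, the Euler characteristic is 7 − 18 + 12 = 1, which agrees with 1 − 0 + 0 = 1.
(K is a triangulation of the real projective plane RP^2.)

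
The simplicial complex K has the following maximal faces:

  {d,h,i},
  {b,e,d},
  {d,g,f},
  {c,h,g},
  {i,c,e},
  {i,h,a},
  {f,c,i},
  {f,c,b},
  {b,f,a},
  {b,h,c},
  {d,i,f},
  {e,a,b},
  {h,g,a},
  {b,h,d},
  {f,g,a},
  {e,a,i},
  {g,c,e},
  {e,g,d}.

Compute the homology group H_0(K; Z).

Order the vertices as a < b < c < d < e < f < g < h < i. Listing each simplex with vertices in this order, K has dimension 2 with simplices:

  0-simplices (9): a, b, c, d, e, f, g, h, i
  1-simplices (27): ab, ae, af, ag, ah, ai, bc, bd, be, bf, bh, ce, cf, cg, ch, ci, de, df, dg, dh, di, eg, ei, fg, fi, gh, hi
  2-simplices (18): abe, abf, aei, afg, agh, ahi, bcf, bch, bde, bdh, ceg, cei, cfi, cgh, deg, dfg, dfi, dhi

Hence C_0 ≅ Z^9, C_1 ≅ Z^27, C_2 ≅ Z^18.

Boundary ∂_1: C_1 → C_0 maps an edge to its endpoints' difference, ∂[p,q] = q − p. For instance
  ∂ah = h − a.
As a 9×27 matrix over Z this has rank 8, with invariant factors (1,1,1,1,1,1,1,1).

The boundary map ∂_2: C_2 → C_1 acts by ∂[p,q,r] = [q,r] − [p,r] + [p,q]. For instance
  ∂dfi = fi − di + df,
  ∂ceg = eg − cg + ce.
As a 27×18 matrix over Z this has rank 17, with invariant factors (1,1,1,1,1,1,1,1,1,1,1,1,1,1,1,1,1).

Now H_k = ker ∂_k / im ∂_{k+1}, so:

  H_0: rank C_0 − rank ∂_1 = 9 − 8 = 1, and the invariant factors of ∂_1 are all 1, so H_0 ≅ Z.

(K is a triangulation of the torus T^2.)

H_0 = Z.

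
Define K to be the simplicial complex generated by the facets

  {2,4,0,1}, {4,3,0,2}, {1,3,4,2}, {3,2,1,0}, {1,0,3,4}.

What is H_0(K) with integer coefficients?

We work with the vertex ordering 0 < 1 < 2 < 3 < 4. The simplices of K, each written with vertices in increasing order, are:

  0-simplices (5): [0], [1], [2], [3], [4]
  1-simplices (10): [0,1], [0,2], [0,3], [0,4], [1,2], [1,3], [1,4], [2,3], [2,4], [3,4]
  2-simplices (10): [0,1,2], [0,1,3], [0,1,4], [0,2,3], [0,2,4], [0,3,4], [1,2,3], [1,2,4], [1,3,4], [2,3,4]
  3-simplices (5): [0,1,2,3], [0,1,2,4], [0,1,3,4], [0,2,3,4], [1,2,3,4]

so the chain groups are C_0 ≅ Z^5, C_1 ≅ Z^10, C_2 ≅ Z^10, C_3 ≅ Z^5.

The boundary map ∂_1: C_1 → C_0 maps an edge to its endpoints' difference, ∂[p,q] = q − p. For instance
  ∂[0,3] = [3] − [0].
The resulting 5×10 matrix has rank 4, and its Smith normal form has invariant factors (1,1,1,1).

Boundary ∂_2: C_2 → C_1 acts by ∂[p,q,r] = [q,r] − [p,r] + [p,q]. For instance
  ∂[0,1,2] = [1,2] − [0,2] + [0,1],
  ∂[0,2,4] = [2,4] − [0,4] + [0,2].
As a 10×10 matrix over Z this has rank 6, with invariant factors (1,1,1,1,1,1).

Boundary ∂_3: C_3 → C_2 sends each 3-simplex σ to the alternating sum Σ_i (−1)^i (σ with its i-th vertex removed). For instance
  ∂[0,1,2,3] = [1,2,3] − [0,2,3] + [0,1,3] − [0,1,2],
  ∂[0,1,2,4] = [1,2,4] − [0,2,4] + [0,1,4] − [0,1,2].
The 10×5 boundary matrix has rank 4 and Smith normal form diag(1,1,1,1).

Computing H_k = (kernel of ∂_k) / (image of ∂_{k+1}):

  H_0: rank C_0 − rank ∂_1 = 5 − 4 = 1, and the invariant factors of ∂_1 are all 1, so H_0 = Z.

H_0 ≅ Z.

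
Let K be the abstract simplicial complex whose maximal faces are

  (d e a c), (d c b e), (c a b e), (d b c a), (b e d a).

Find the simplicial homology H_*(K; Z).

H_0 ≅ Z,  H_1 = 0,  H_2 = 0,  H_3 ≅ Z.

Fix the vertex order a < b < c < d < e and write every simplex with vertices in increasing order. Then dim K = 3 and the simplices of K are:

  0-simplices (5): a, b, c, d, e
  1-simplices (10): ab, ac, ad, ae, bc, bd, be, cd, ce, de
  2-simplices (10): abc, abd, abe, acd, ace, ade, bcd, bce, bde, cde
  3-simplices (5): abcd, abce, abde, acde, bcde

so the chain groups are C_0 ≅ Z^5, C_1 ≅ Z^10, C_2 ≅ Z^10, C_3 ≅ Z^5.

The boundary map ∂_1: C_1 → C_0 maps an edge to its endpoints' difference, ∂[p,q] = q − p.
The 5×10 boundary matrix has rank 4 and Smith normal form diag(1,1,1,1).

Boundary ∂_2: C_2 → C_1 maps a triangle to the signed sum of its edges. For instance
  ∂abe = be − ae + ab,
  ∂abd = bd − ad + ab.
This gives a 10×10 integer matrix of rank 6; reducing to Smith normal form yields diagonal entries (1,1,1,1,1,1).

Boundary ∂_3: C_3 → C_2 sends each 3-simplex σ to the alternating sum Σ_i (−1)^i (σ with its i-th vertex removed). For instance
  ∂acde = cde − ade + ace − acd,
  ∂bcde = cde − bde + bce − bcd.
The resulting 10×5 matrix has rank 4, and its Smith normal form has invariant factors (1,1,1,1).

Reading off H_k = ker ∂_k / im ∂_{k+1}:

  H_0: rank C_0 − rank ∂_1 = 5 − 4 = 1, and the invariant factors of ∂_1 are all 1, so H_0 = Z.
  H_1: rank ker ∂_1 − rank ∂_2 = (10 − 4) − 6 = 0, and the invariant factors of ∂_2 are all 1, so H_1 = 0.
  H_2: rank ker ∂_2 − rank ∂_3 = (10 − 6) − 4 = 0, and the invariant factors of ∂_3 are all 1, so H_2 = 0.
  H_3: rank ker ∂_3 − rank ∂_4 = (5 − 4) − 0 = 1, and there is no ∂_4, so H_3 = Z.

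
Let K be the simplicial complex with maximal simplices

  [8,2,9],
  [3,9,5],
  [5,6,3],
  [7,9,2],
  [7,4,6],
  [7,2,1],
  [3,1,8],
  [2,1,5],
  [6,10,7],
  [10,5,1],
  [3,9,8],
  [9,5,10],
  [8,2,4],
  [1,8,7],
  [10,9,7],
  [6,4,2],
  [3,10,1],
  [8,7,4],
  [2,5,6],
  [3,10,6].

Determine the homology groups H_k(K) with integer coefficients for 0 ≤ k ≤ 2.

H_0 = Z,  H_1 = Z × Z/2,  H_2 = 0.

Fix the vertex order 1 < 2 < 3 < 4 < 5 < 6 < 7 < 8 < 9 < 10 and write every simplex with vertices in increasing order. Then dim K = 2 and the simplices of K are:

  0-simplices (10): [1], [2], [3], [4], [5], [6], [7], [8], [9], [10]
  1-simplices (30): (30 of them)
  2-simplices (20): (20 of them)

so the chain groups are C_0 ≅ Z^10, C_1 ≅ Z^30, C_2 ≅ Z^20.

∂_1: C_1 → C_0 sends each edge [p,q] (with p < q) to q − p. For instance
  ∂[2,8] = [8] − [2].
This gives a 10×30 integer matrix of rank 9; reducing to Smith normal form yields diagonal entries (1,1,1,1,1,1,1,1,1).

The boundary map ∂_2: C_2 → C_1 acts by ∂[p,q,r] = [q,r] − [p,r] + [p,q]. For instance
  ∂[1,2,5] = [2,5] − [1,5] + [1,2],
  ∂[2,4,6] = [4,6] − [2,6] + [2,4].
This gives a 30×20 integer matrix of rank 20; reducing to Smith normal form yields diagonal entries (1,1,1,1,1,1,1,1,1,1,1,1,1,1,1,1,1,1,1,2).

Computing H_k = (kernel of ∂_k) / (image of ∂_{k+1}):

  H_0: rank C_0 − rank ∂_1 = 10 − 9 = 1, and the invariant factors of ∂_1 are all 1, so H_0 = Z.
  H_1: rank ker ∂_1 − rank ∂_2 = (30 − 9) − 20 = 1, and ∂_2 has invariant factor 2 > 1, so H_1 = Z × Z/2.
  H_2: rank ker ∂_2 − rank ∂_3 = (20 − 20) − 0 = 0, and there is no ∂_3, so H_2 = 0.

As a check, the Euler characteristic is 10 − 30 + 20 = 0, which agrees with 1 − 1 + 0 = 0.
(K is a triangulation of the Klein bottle.)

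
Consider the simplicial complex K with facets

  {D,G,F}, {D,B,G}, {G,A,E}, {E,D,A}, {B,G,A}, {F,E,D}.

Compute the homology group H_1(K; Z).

Order the vertices as A < B < D < E < F < G. Listing each simplex with vertices in this order, K has dimension 2 with simplices:

  0-simplices (6): A, B, D, E, F, G
  1-simplices (12): AB, AD, AE, AG, BD, BG, DE, DF, DG, EF, EG, FG
  2-simplices (6): ABG, ADE, AEG, BDG, DEF, DFG

so the chain groups are C_0 ≅ Z^6, C_1 ≅ Z^12, C_2 ≅ Z^6.

∂_1: C_1 → C_0 maps an edge to its endpoints' difference, ∂[p,q] = q − p.
As a 6×12 matrix over Z this has rank 5, with invariant factors (1,1,1,1,1).

Boundary ∂_2: C_2 → C_1 sends each 2-simplex [p,q,r] to [q,r] − [p,r] + [p,q]. For instance
  ∂DEF = EF − DF + DE,
  ∂BDG = DG − BG + BD.
The 12×6 boundary matrix has rank 6 and Smith normal form diag(1,1,1,1,1,1).

From H_k ≅ ker(∂_k) / im(∂_{k+1}) we obtain:

  H_1: rank ker ∂_1 − rank ∂_2 = (12 − 5) − 6 = 1, and the invariant factors of ∂_2 are all 1, so H_1 = Z.

H_1 = Z.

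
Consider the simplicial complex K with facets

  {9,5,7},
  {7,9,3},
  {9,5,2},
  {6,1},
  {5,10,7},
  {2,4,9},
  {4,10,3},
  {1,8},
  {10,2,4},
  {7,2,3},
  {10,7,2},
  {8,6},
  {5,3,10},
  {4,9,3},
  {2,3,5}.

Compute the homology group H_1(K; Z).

H_1 = Z ⊕ Z/2Z.

Fix the vertex order 1 < 2 < 3 < 4 < 5 < 6 < 7 < 8 < 9 < 10 and write every simplex with vertices in increasing order. Then dim K = 2 and the simplices of K are:

  0-simplices (10): [1], [2], [3], [4], [5], [6], [7], [8], [9], [10]
  1-simplices (21): [1,6], [1,8], [2,3], [2,4], [2,5], [2,7], [2,9], [2,10], [3,4], [3,5], [3,7], [3,9], [3,10], [4,9], [4,10], [5,7], [5,9], [5,10], [6,8], [7,9], [7,10]
  2-simplices (12): [2,3,5], [2,3,7], [2,4,9], [2,4,10], [2,5,9], [2,7,10], [3,4,9], [3,4,10], [3,5,10], [3,7,9], [5,7,9], [5,7,10]

so the chain groups are C_0 ≅ Z^10, C_1 ≅ Z^21, C_2 ≅ Z^12.

∂_1: C_1 → C_0 sends each edge [p,q] (with p < q) to q − p.
This gives a 10×21 integer matrix of rank 8; reducing to Smith normal form yields diagonal entries (1,1,1,1,1,1,1,1).

The boundary map ∂_2: C_2 → C_1 sends each 2-simplex [p,q,r] to [q,r] − [p,r] + [p,q]. For instance
  ∂[3,4,9] = [4,9] − [3,9] + [3,4],
  ∂[3,4,10] = [4,10] − [3,10] + [3,4].
As a 21×12 matrix over Z this has rank 12, with invariant factors (1,1,1,1,1,1,1,1,1,1,1,2).

Reading off H_k = ker ∂_k / im ∂_{k+1}:

  H_1: rank ker ∂_1 − rank ∂_2 = (21 − 8) − 12 = 1, and ∂_2 has invariant factor 2 > 1, so H_1 = Z ⊕ Z/2Z.

(K is a triangulation of the disjoint union of the real projective plane RP^2 and the circle S^1.)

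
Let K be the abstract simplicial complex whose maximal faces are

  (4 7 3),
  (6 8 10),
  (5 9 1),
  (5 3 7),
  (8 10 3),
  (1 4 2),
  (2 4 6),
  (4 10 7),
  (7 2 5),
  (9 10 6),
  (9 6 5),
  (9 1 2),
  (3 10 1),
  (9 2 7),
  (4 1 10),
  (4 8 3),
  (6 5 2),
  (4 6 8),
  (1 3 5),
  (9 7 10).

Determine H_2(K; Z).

H_2 = 0.

We work with the vertex ordering 1 < 2 < 3 < 4 < 5 < 6 < 7 < 8 < 9 < 10. The simplices of K, each written with vertices in increasing order, are:

  0-simplices (10): [1], [2], [3], [4], [5], [6], [7], [8], [9], [10]
  1-simplices (30): (30 of them)
  2-simplices (20): (20 of them)

Hence C_0 ≅ Z^10, C_1 ≅ Z^30, C_2 ≅ Z^20.

Boundary ∂_1: C_1 → C_0 sends each edge [p,q] (with p < q) to q − p.
As a 10×30 matrix over Z this has rank 9, with invariant factors (1,1,1,1,1,1,1,1,1).

Boundary ∂_2: C_2 → C_1 maps a triangle to the signed sum of its edges. For instance
  ∂[3,5,7] = [5,7] − [3,7] + [3,5],
  ∂[3,4,7] = [4,7] − [3,7] + [3,4].
The 30×20 boundary matrix has rank 20 and Smith normal form diag(1,1,1,1,1,1,1,1,1,1,1,1,1,1,1,1,1,1,1,2).

Reading off H_k = ker ∂_k / im ∂_{k+1}:

  H_2: rank ker ∂_2 − rank ∂_3 = (20 − 20) − 0 = 0, and there is no ∂_3, so H_2 ≅ 0.

(K is a triangulation of the Klein bottle.)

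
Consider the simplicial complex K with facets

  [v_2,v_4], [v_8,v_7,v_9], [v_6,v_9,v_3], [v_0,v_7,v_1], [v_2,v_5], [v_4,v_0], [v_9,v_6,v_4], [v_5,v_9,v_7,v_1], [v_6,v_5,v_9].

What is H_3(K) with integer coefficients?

K has 10 vertices, 19 edges, 9 triangles, 1 3-simplex.
rank ∂_3 = 1, rank ∂_4 = 0 ⇒ b_3 = 1 − 1 − 0 = 0. So H_3 = 0.

H_3 ≅ 0.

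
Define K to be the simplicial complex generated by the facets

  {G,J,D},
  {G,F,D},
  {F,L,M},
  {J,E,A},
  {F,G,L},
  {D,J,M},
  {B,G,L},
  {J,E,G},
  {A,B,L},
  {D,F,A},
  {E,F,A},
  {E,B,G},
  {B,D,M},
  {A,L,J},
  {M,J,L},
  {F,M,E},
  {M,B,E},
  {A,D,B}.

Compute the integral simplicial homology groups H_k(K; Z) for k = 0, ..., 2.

Take the total order A < B < D < E < F < G < J < L < M on the vertex set. Then K (dimension 2) consists of the simplices:

  0-simplices (9): A, B, D, E, F, G, J, L, M
  1-simplices (27): AB, AD, AE, AF, AJ, AL, BD, BE, BG, BL, BM, DF, DG, DJ, DM, EF, EG, EJ, EM, FG, FL, FM, GJ, GL, JL, JM, LM
  2-simplices (18): ABD, ABL, ADF, AEF, AEJ, AJL, BDM, BEG, BEM, BGL, DFG, DGJ, DJM, EFM, EGJ, FGL, FLM, JLM

so the chain groups are C_0 ≅ Z^9, C_1 ≅ Z^27, C_2 ≅ Z^18.

∂_1: C_1 → C_0 maps an edge to its endpoints' difference, ∂[p,q] = q − p. For instance
  ∂GJ = J − G.
The 9×27 boundary matrix has rank 8 and Smith normal form diag(1,1,1,1,1,1,1,1).

∂_2: C_2 → C_1 sends each 2-simplex [p,q,r] to [q,r] − [p,r] + [p,q]. For instance
  ∂DJM = JM − DM + DJ,
  ∂AJL = JL − AL + AJ.
This gives a 27×18 integer matrix of rank 17; reducing to Smith normal form yields diagonal entries (1,1,1,1,1,1,1,1,1,1,1,1,1,1,1,1,1).

Now H_k = ker ∂_k / im ∂_{k+1}, so:

  H_0: rank C_0 − rank ∂_1 = 9 − 8 = 1, and the invariant factors of ∂_1 are all 1, so H_0 ≅ Z.
  H_1: rank ker ∂_1 − rank ∂_2 = (27 − 8) − 17 = 2, and the invariant factors of ∂_2 are all 1, so H_1 ≅ Z^2.
  H_2: rank ker ∂_2 − rank ∂_3 = (18 − 17) − 0 = 1, and there is no ∂_3, so H_2 ≅ Z.

As a check, the Euler characteristic is 9 − 27 + 18 = 0, which agrees with 1 − 2 + 1 = 0.

H_0 = Z,  H_1 = Z^2,  H_2 = Z.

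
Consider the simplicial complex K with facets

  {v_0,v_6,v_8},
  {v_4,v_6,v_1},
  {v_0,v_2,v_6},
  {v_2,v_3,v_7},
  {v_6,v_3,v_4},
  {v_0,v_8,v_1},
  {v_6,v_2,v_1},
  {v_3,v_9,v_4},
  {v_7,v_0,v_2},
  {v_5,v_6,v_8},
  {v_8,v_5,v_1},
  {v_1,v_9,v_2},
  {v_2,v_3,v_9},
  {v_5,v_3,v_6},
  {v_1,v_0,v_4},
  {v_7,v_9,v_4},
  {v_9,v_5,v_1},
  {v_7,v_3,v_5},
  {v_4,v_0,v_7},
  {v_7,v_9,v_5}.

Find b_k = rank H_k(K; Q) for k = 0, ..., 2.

b_0 = 1, b_1 = 1, b_2 = 0.

Order the vertices as v_0 < v_1 < v_2 < v_3 < v_4 < v_5 < v_6 < v_7 < v_8 < v_9. Listing each simplex with vertices in this order, K has dimension 2 with simplices:

  0-simplices (10): [v_0], [v_1], [v_2], [v_3], [v_4], [v_5], [v_6], [v_7], [v_8], [v_9]
  1-simplices (30): (30 of them)
  2-simplices (20): (20 of them)

Hence C_0 ≅ Z^10, C_1 ≅ Z^30, C_2 ≅ Z^20.

∂_1: C_1 → C_0 sends each edge [p,q] (with p < q) to q − p.
This gives a 10×30 integer matrix of rank 9; reducing to Smith normal form yields diagonal entries (1,1,1,1,1,1,1,1,1).

∂_2: C_2 → C_1 maps a triangle to the signed sum of its edges. For instance
  ∂[v_1,v_4,v_6] = [v_4,v_6] − [v_1,v_6] + [v_1,v_4],
  ∂[v_5,v_6,v_8] = [v_6,v_8] − [v_5,v_8] + [v_5,v_6].
The resulting 30×20 matrix has rank 20, and its Smith normal form has invariant factors (1,1,1,1,1,1,1,1,1,1,1,1,1,1,1,1,1,1,1,2).

Now H_k = ker ∂_k / im ∂_{k+1}, so:

  H_0: rank C_0 − rank ∂_1 = 10 − 9 = 1, and the invariant factors of ∂_1 are all 1, so H_0 ≅ Z.
  H_1: rank ker ∂_1 − rank ∂_2 = (30 − 9) − 20 = 1, and ∂_2 has invariant factor 2 > 1, so H_1 ≅ Z ⊕ Z/2Z.
  H_2: rank ker ∂_2 − rank ∂_3 = (20 − 20) − 0 = 0, and there is no ∂_3, so H_2 ≅ 0.

Hence the Betti numbers are b_0 = 1, b_1 = 1, b_2 = 0.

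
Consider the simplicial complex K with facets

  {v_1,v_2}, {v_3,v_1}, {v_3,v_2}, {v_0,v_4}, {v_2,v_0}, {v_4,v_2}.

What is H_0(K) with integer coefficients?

H_0 ≅ Z.

Fix the vertex order v_0 < v_1 < v_2 < v_3 < v_4 and write every simplex with vertices in increasing order. Then dim K = 1 and the simplices of K are:

  0-simplices (5): [v_0], [v_1], [v_2], [v_3], [v_4]
  1-simplices (6): [v_0,v_2], [v_0,v_4], [v_1,v_2], [v_1,v_3], [v_2,v_3], [v_2,v_4]

giving chain groups C_0 ≅ Z^5, C_1 ≅ Z^6.

∂_1: C_1 → C_0 is given by ∂[p,q] = [q] − [p].
As a 5×6 matrix over Z this has rank 4, with invariant factors (1,1,1,1).

Now H_k = ker ∂_k / im ∂_{k+1}, so:

  H_0: rank C_0 − rank ∂_1 = 5 − 4 = 1, and the invariant factors of ∂_1 are all 1, so H_0 = Z.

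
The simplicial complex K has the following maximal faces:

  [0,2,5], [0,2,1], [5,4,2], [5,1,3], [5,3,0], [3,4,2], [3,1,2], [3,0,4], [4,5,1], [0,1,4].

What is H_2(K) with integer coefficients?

H_2 ≅ 0.

K has 6 vertices, 15 edges, 10 triangles.
rank ∂_2 = 10, rank ∂_3 = 0 ⇒ b_2 = 10 − 10 − 0 = 0. So H_2 = 0.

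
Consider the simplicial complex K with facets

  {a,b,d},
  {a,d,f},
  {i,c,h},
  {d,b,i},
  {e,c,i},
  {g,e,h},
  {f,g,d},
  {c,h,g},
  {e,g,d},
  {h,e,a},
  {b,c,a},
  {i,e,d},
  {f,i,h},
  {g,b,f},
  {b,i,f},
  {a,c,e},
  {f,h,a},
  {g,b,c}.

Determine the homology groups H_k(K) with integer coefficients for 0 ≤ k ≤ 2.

H_0 ≅ Z,  H_1 ≅ Z ⊕ Z/2Z,  H_2 = 0.

K has 9 vertices, 27 edges, 18 triangles.
rank ∂_0 = 0, rank ∂_1 = 8 ⇒ b_0 = 9 − 0 − 8 = 1; all invariant factors of ∂_1 are 1 so no torsion. So H_0 ≅ Z.
rank ∂_1 = 8, rank ∂_2 = 18 ⇒ b_1 = 27 − 8 − 18 = 1; ∂_2 has invariant factor(s) [2] giving torsion. So H_1 ≅ Z ⊕ Z/2Z.
rank ∂_2 = 18, rank ∂_3 = 0 ⇒ b_2 = 18 − 18 − 0 = 0. So H_2 ≅ 0.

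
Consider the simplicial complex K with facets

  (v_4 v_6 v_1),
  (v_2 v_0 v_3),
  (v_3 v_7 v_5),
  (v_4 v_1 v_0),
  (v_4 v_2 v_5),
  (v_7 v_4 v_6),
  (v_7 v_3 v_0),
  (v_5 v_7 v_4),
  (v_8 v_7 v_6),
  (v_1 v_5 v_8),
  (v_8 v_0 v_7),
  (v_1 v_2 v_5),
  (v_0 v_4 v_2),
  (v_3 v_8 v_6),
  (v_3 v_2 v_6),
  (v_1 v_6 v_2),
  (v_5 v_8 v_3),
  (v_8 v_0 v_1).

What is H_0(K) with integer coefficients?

H_0 = Z.

Take the total order v_0 < v_1 < v_2 < v_3 < v_4 < v_5 < v_6 < v_7 < v_8 on the vertex set. Then K (dimension 2) consists of the simplices:

  0-simplices (9): [v_0], [v_1], [v_2], [v_3], [v_4], [v_5], [v_6], [v_7], [v_8]
  1-simplices (27): (27 of them)
  2-simplices (18): (18 of them)

giving chain groups C_0 ≅ Z^9, C_1 ≅ Z^27, C_2 ≅ Z^18.

∂_1: C_1 → C_0 is given by ∂[p,q] = [q] − [p]. For instance
  ∂[v_5,v_7] = [v_7] − [v_5].
As a 9×27 matrix over Z this has rank 8, with invariant factors (1,1,1,1,1,1,1,1).

Boundary ∂_2: C_2 → C_1 sends each 2-simplex [p,q,r] to [q,r] − [p,r] + [p,q]. For instance
  ∂[v_0,v_1,v_8] = [v_1,v_8] − [v_0,v_8] + [v_0,v_1],
  ∂[v_1,v_4,v_6] = [v_4,v_6] − [v_1,v_6] + [v_1,v_4].
The 27×18 boundary matrix has rank 18 and Smith normal form diag(1,1,1,1,1,1,1,1,1,1,1,1,1,1,1,1,1,2).

Now H_k = ker ∂_k / im ∂_{k+1}, so:

  H_0: rank C_0 − rank ∂_1 = 9 − 8 = 1, and the invariant factors of ∂_1 are all 1, so H_0 = Z.

(K is a triangulation of the Klein bottle.)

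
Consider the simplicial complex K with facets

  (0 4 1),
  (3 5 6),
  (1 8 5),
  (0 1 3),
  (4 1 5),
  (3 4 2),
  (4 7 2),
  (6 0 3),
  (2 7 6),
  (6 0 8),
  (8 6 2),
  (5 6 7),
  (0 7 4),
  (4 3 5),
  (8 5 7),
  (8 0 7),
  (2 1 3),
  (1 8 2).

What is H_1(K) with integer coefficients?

Take the total order 0 < 1 < 2 < 3 < 4 < 5 < 6 < 7 < 8 on the vertex set. Then K (dimension 2) consists of the simplices:

  0-simplices (9): [0], [1], [2], [3], [4], [5], [6], [7], [8]
  1-simplices (27): (27 of them)
  2-simplices (18): [0,1,3], [0,1,4], [0,3,6], [0,4,7], [0,6,8], [0,7,8], [1,2,3], [1,2,8], [1,4,5], [1,5,8], [2,3,4], [2,4,7], [2,6,7], [2,6,8], [3,4,5], [3,5,6], [5,6,7], [5,7,8]

giving chain groups C_0 ≅ Z^9, C_1 ≅ Z^27, C_2 ≅ Z^18.

Boundary ∂_1: C_1 → C_0 sends each edge [p,q] (with p < q) to q − p. For instance
  ∂[1,2] = [2] − [1].
The 9×27 boundary matrix has rank 8 and Smith normal form diag(1,1,1,1,1,1,1,1).

The boundary map ∂_2: C_2 → C_1 acts by ∂[p,q,r] = [q,r] − [p,r] + [p,q]. For instance
  ∂[3,4,5] = [4,5] − [3,5] + [3,4],
  ∂[0,4,7] = [4,7] − [0,7] + [0,4].
The resulting 27×18 matrix has rank 18, and its Smith normal form has invariant factors (1,1,1,1,1,1,1,1,1,1,1,1,1,1,1,1,1,2).

Now H_k = ker ∂_k / im ∂_{k+1}, so:

  H_1: rank ker ∂_1 − rank ∂_2 = (27 − 8) − 18 = 1, and ∂_2 has invariant factor 2 > 1, so H_1 ≅ Z ⊕ Z/2.

(K is a triangulation of the Klein bottle.)

H_1 ≅ Z ⊕ Z/2.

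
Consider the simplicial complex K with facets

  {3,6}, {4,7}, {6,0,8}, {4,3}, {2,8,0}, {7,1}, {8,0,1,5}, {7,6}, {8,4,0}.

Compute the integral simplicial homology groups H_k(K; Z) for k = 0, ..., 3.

H_0 = Z,  H_1 = Z^3,  H_2 = 0,  H_3 = 0.

Order the vertices as 0 < 1 < 2 < 3 < 4 < 5 < 6 < 7 < 8. Listing each simplex with vertices in this order, K has dimension 3 with simplices:

  0-simplices (9): [0], [1], [2], [3], [4], [5], [6], [7], [8]
  1-simplices (17): [0,1], [0,2], [0,4], [0,5], [0,6], [0,8], [1,5], [1,7], [1,8], [2,8], [3,4], [3,6], [4,7], [4,8], [5,8], [6,7], [6,8]
  2-simplices (7): [0,1,5], [0,1,8], [0,2,8], [0,4,8], [0,5,8], [0,6,8], [1,5,8]
  3-simplices (1): [0,1,5,8]

giving chain groups C_0 ≅ Z^9, C_1 ≅ Z^17, C_2 ≅ Z^7, C_3 ≅ Z^1.

∂_1: C_1 → C_0 sends each edge [p,q] (with p < q) to q − p. For instance
  ∂[0,4] = [4] − [0].
The resulting 9×17 matrix has rank 8, and its Smith normal form has invariant factors (1,1,1,1,1,1,1,1).

Boundary ∂_2: C_2 → C_1 maps a triangle to the signed sum of its edges. For instance
  ∂[0,1,5] = [1,5] − [0,5] + [0,1],
  ∂[0,6,8] = [6,8] − [0,8] + [0,6].
This gives a 17×7 integer matrix of rank 6; reducing to Smith normal form yields diagonal entries (1,1,1,1,1,1).

The boundary map ∂_3: C_3 → C_2 sends each 3-simplex σ to the alternating sum Σ_i (−1)^i (σ with its i-th vertex removed). For instance
  ∂[0,1,5,8] = [1,5,8] − [0,5,8] + [0,1,8] − [0,1,5].
The resulting 7×1 matrix has rank 1, and its Smith normal form has invariant factors (1).

Now H_k = ker ∂_k / im ∂_{k+1}, so:

  H_0: rank C_0 − rank ∂_1 = 9 − 8 = 1, and the invariant factors of ∂_1 are all 1, so H_0 = Z.
  H_1: rank ker ∂_1 − rank ∂_2 = (17 − 8) − 6 = 3, and the invariant factors of ∂_2 are all 1, so H_1 = Z^3.
  H_2: rank ker ∂_2 − rank ∂_3 = (7 − 6) − 1 = 0, and the invariant factors of ∂_3 are all 1, so H_2 = 0.
  H_3: rank ker ∂_3 − rank ∂_4 = (1 − 1) − 0 = 0, and there is no ∂_4, so H_3 = 0.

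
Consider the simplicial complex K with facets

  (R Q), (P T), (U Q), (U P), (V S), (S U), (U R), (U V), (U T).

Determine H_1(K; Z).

H_1 ≅ Z^3.

Fix the vertex order P < Q < R < S < T < U < V and write every simplex with vertices in increasing order. Then dim K = 1 and the simplices of K are:

  0-simplices (7): P, Q, R, S, T, U, V
  1-simplices (9): PT, PU, QR, QU, RU, SU, SV, TU, UV

Hence C_0 ≅ Z^7, C_1 ≅ Z^9.

The boundary map ∂_1: C_1 → C_0 is given by ∂[p,q] = [q] − [p]. For instance
  ∂QU = U − Q.
The 7×9 boundary matrix has rank 6 and Smith normal form diag(1,1,1,1,1,1).

Now H_k = ker ∂_k / im ∂_{k+1}, so:

  H_1: rank ker ∂_1 − rank ∂_2 = (9 − 6) − 0 = 3, and there is no ∂_2, so H_1 = Z^3.

(K is a triangulation of a wedge of 3 circles.)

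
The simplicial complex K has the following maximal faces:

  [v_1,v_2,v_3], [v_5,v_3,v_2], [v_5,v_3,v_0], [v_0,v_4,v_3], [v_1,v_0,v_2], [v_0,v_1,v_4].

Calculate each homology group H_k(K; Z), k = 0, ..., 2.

H_0 = Z,  H_1 = Z,  H_2 = 0.

Order the vertices as v_0 < v_1 < v_2 < v_3 < v_4 < v_5. Listing each simplex with vertices in this order, K has dimension 2 with simplices:

  0-simplices (6): [v_0], [v_1], [v_2], [v_3], [v_4], [v_5]
  1-simplices (12): [v_0,v_1], [v_0,v_2], [v_0,v_3], [v_0,v_4], [v_0,v_5], [v_1,v_2], [v_1,v_3], [v_1,v_4], [v_2,v_3], [v_2,v_5], [v_3,v_4], [v_3,v_5]
  2-simplices (6): [v_0,v_1,v_2], [v_0,v_1,v_4], [v_0,v_3,v_4], [v_0,v_3,v_5], [v_1,v_2,v_3], [v_2,v_3,v_5]

giving chain groups C_0 ≅ Z^6, C_1 ≅ Z^12, C_2 ≅ Z^6.

The boundary map ∂_1: C_1 → C_0 maps an edge to its endpoints' difference, ∂[p,q] = q − p. For instance
  ∂[v_3,v_5] = [v_5] − [v_3].
This gives a 6×12 integer matrix of rank 5; reducing to Smith normal form yields diagonal entries (1,1,1,1,1).

Boundary ∂_2: C_2 → C_1 maps a triangle to the signed sum of its edges. For instance
  ∂[v_2,v_3,v_5] = [v_3,v_5] − [v_2,v_5] + [v_2,v_3],
  ∂[v_0,v_1,v_2] = [v_1,v_2] − [v_0,v_2] + [v_0,v_1].
The resulting 12×6 matrix has rank 6, and its Smith normal form has invariant factors (1,1,1,1,1,1).

Reading off H_k = ker ∂_k / im ∂_{k+1}:

  H_0: rank C_0 − rank ∂_1 = 6 − 5 = 1, and the invariant factors of ∂_1 are all 1, so H_0 ≅ Z.
  H_1: rank ker ∂_1 − rank ∂_2 = (12 − 5) − 6 = 1, and the invariant factors of ∂_2 are all 1, so H_1 ≅ Z.
  H_2: rank ker ∂_2 − rank ∂_3 = (6 − 6) − 0 = 0, and there is no ∂_3, so H_2 ≅ 0.

As a check, the Euler characteristic is 6 − 12 + 6 = 0, which agrees with 1 − 1 + 0 = 0.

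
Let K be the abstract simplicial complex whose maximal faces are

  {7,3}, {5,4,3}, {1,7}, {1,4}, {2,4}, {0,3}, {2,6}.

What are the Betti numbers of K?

Order the vertices as 0 < 1 < 2 < 3 < 4 < 5 < 6 < 7. Listing each simplex with vertices in this order, K has dimension 2 with simplices:

  0-simplices (8): [0], [1], [2], [3], [4], [5], [6], [7]
  1-simplices (9): [0,3], [1,4], [1,7], [2,4], [2,6], [3,4], [3,5], [3,7], [4,5]
  2-simplices (1): [3,4,5]

giving chain groups C_0 ≅ Z^8, C_1 ≅ Z^9, C_2 ≅ Z^1.

The boundary map ∂_1: C_1 → C_0 maps an edge to its endpoints' difference, ∂[p,q] = q − p.
This gives a 8×9 integer matrix of rank 7; reducing to Smith normal form yields diagonal entries (1,1,1,1,1,1,1).

The boundary map ∂_2: C_2 → C_1 maps a triangle to the signed sum of its edges. For instance
  ∂[3,4,5] = [4,5] − [3,5] + [3,4].
The resulting 9×1 matrix has rank 1, and its Smith normal form has invariant factors (1).

Reading off H_k = ker ∂_k / im ∂_{k+1}:

  H_0: rank C_0 − rank ∂_1 = 8 − 7 = 1, and the invariant factors of ∂_1 are all 1, so H_0 = Z.
  H_1: rank ker ∂_1 − rank ∂_2 = (9 − 7) − 1 = 1, and the invariant factors of ∂_2 are all 1, so H_1 = Z.
  H_2: rank ker ∂_2 − rank ∂_3 = (1 − 1) − 0 = 0, and there is no ∂_3, so H_2 = 0.

As a check, the Euler characteristic is 8 − 9 + 1 = 0, which agrees with 1 − 1 + 0 = 0.

Hence the Betti numbers are b_0 = 1, b_1 = 1, b_2 = 0.

b_0 = 1, b_1 = 1, b_2 = 0.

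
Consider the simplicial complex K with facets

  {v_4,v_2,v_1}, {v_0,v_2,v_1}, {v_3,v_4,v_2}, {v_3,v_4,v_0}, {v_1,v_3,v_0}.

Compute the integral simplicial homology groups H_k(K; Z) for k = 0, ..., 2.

H_0 ≅ Z,  H_1 ≅ Z,  H_2 = 0.

Order the vertices as v_0 < v_1 < v_2 < v_3 < v_4. Listing each simplex with vertices in this order, K has dimension 2 with simplices:

  0-simplices (5): [v_0], [v_1], [v_2], [v_3], [v_4]
  1-simplices (10): [v_0,v_1], [v_0,v_2], [v_0,v_3], [v_0,v_4], [v_1,v_2], [v_1,v_3], [v_1,v_4], [v_2,v_3], [v_2,v_4], [v_3,v_4]
  2-simplices (5): [v_0,v_1,v_2], [v_0,v_1,v_3], [v_0,v_3,v_4], [v_1,v_2,v_4], [v_2,v_3,v_4]

so the chain groups are C_0 ≅ Z^5, C_1 ≅ Z^10, C_2 ≅ Z^5.

Boundary ∂_1: C_1 → C_0 maps an edge to its endpoints' difference, ∂[p,q] = q − p. For instance
  ∂[v_2,v_4] = [v_4] − [v_2].
This gives a 5×10 integer matrix of rank 4; reducing to Smith normal form yields diagonal entries (1,1,1,1).

The boundary map ∂_2: C_2 → C_1 maps a triangle to the signed sum of its edges. For instance
  ∂[v_1,v_2,v_4] = [v_2,v_4] − [v_1,v_4] + [v_1,v_2],
  ∂[v_0,v_1,v_2] = [v_1,v_2] − [v_0,v_2] + [v_0,v_1].
The resulting 10×5 matrix has rank 5, and its Smith normal form has invariant factors (1,1,1,1,1).

Now H_k = ker ∂_k / im ∂_{k+1}, so:

  H_0: rank C_0 − rank ∂_1 = 5 − 4 = 1, and the invariant factors of ∂_1 are all 1, so H_0 = Z.
  H_1: rank ker ∂_1 − rank ∂_2 = (10 − 4) − 5 = 1, and the invariant factors of ∂_2 are all 1, so H_1 = Z.
  H_2: rank ker ∂_2 − rank ∂_3 = (5 − 5) − 0 = 0, and there is no ∂_3, so H_2 = 0.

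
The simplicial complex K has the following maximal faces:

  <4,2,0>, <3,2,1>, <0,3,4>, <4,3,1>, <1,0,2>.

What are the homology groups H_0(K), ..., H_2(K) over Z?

H_0 ≅ Z,  H_1 ≅ Z,  H_2 = 0.

Take the total order 0 < 1 < 2 < 3 < 4 on the vertex set. Then K (dimension 2) consists of the simplices:

  0-simplices (5): [0], [1], [2], [3], [4]
  1-simplices (10): [0,1], [0,2], [0,3], [0,4], [1,2], [1,3], [1,4], [2,3], [2,4], [3,4]
  2-simplices (5): [0,1,2], [0,2,4], [0,3,4], [1,2,3], [1,3,4]

so the chain groups are C_0 ≅ Z^5, C_1 ≅ Z^10, C_2 ≅ Z^5.

The boundary map ∂_1: C_1 → C_0 is given by ∂[p,q] = [q] − [p].
As a 5×10 matrix over Z this has rank 4, with invariant factors (1,1,1,1).

The boundary map ∂_2: C_2 → C_1 sends each 2-simplex [p,q,r] to [q,r] − [p,r] + [p,q]. For instance
  ∂[1,3,4] = [3,4] − [1,4] + [1,3],
  ∂[0,2,4] = [2,4] − [0,4] + [0,2].
This gives a 10×5 integer matrix of rank 5; reducing to Smith normal form yields diagonal entries (1,1,1,1,1).

From H_k ≅ ker(∂_k) / im(∂_{k+1}) we obtain:

  H_0: rank C_0 − rank ∂_1 = 5 − 4 = 1, and the invariant factors of ∂_1 are all 1, so H_0 = Z.
  H_1: rank ker ∂_1 − rank ∂_2 = (10 − 4) − 5 = 1, and the invariant factors of ∂_2 are all 1, so H_1 = Z.
  H_2: rank ker ∂_2 − rank ∂_3 = (5 − 5) − 0 = 0, and there is no ∂_3, so H_2 = 0.

As a check, the Euler characteristic is 5 − 10 + 5 = 0, which agrees with 1 − 1 + 0 = 0.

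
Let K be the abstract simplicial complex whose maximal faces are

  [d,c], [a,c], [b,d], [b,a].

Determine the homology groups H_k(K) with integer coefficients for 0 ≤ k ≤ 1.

H_0 = Z,  H_1 = Z.

Fix the vertex order a < b < c < d and write every simplex with vertices in increasing order. Then dim K = 1 and the simplices of K are:

  0-simplices (4): a, b, c, d
  1-simplices (4): ab, ac, bd, cd

giving chain groups C_0 ≅ Z^4, C_1 ≅ Z^4.

∂_1: C_1 → C_0 maps an edge to its endpoints' difference, ∂[p,q] = q − p. For instance
  ∂cd = d − c.
This gives a 4×4 integer matrix of rank 3; reducing to Smith normal form yields diagonal entries (1,1,1).

Reading off H_k = ker ∂_k / im ∂_{k+1}:

  H_0: rank C_0 − rank ∂_1 = 4 − 3 = 1, and the invariant factors of ∂_1 are all 1, so H_0 ≅ Z.
  H_1: rank ker ∂_1 − rank ∂_2 = (4 − 3) − 0 = 1, and there is no ∂_2, so H_1 ≅ Z.

As a check, the Euler characteristic is 4 − 4 = 0, which agrees with 1 − 1 = 0.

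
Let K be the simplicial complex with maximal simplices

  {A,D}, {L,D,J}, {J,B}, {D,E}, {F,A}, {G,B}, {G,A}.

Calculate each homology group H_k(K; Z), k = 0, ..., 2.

Order the vertices as A < B < D < E < F < G < J < L. Listing each simplex with vertices in this order, K has dimension 2 with simplices:

  0-simplices (8): A, B, D, E, F, G, J, L
  1-simplices (9): AD, AF, AG, BG, BJ, DE, DJ, DL, JL
  2-simplices (1): DJL

giving chain groups C_0 ≅ Z^8, C_1 ≅ Z^9, C_2 ≅ Z^1.

∂_1: C_1 → C_0 sends each edge [p,q] (with p < q) to q − p.
The resulting 8×9 matrix has rank 7, and its Smith normal form has invariant factors (1,1,1,1,1,1,1).

∂_2: C_2 → C_1 sends each 2-simplex [p,q,r] to [q,r] − [p,r] + [p,q]. For instance
  ∂DJL = JL − DL + DJ.
The resulting 9×1 matrix has rank 1, and its Smith normal form has invariant factors (1).

Computing H_k = (kernel of ∂_k) / (image of ∂_{k+1}):

  H_0: rank C_0 − rank ∂_1 = 8 − 7 = 1, and the invariant factors of ∂_1 are all 1, so H_0 ≅ Z.
  H_1: rank ker ∂_1 − rank ∂_2 = (9 − 7) − 1 = 1, and the invariant factors of ∂_2 are all 1, so H_1 ≅ Z.
  H_2: rank ker ∂_2 − rank ∂_3 = (1 − 1) − 0 = 0, and there is no ∂_3, so H_2 ≅ 0.

H_0 ≅ Z,  H_1 ≅ Z,  H_2 = 0.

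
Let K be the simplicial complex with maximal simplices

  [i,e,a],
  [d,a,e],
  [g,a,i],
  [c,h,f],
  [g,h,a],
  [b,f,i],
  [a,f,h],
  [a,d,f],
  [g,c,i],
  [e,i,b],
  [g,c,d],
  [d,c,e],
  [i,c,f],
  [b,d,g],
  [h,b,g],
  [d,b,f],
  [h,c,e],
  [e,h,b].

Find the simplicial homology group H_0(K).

H_0 ≅ Z.

We work with the vertex ordering a < b < c < d < e < f < g < h < i. The simplices of K, each written with vertices in increasing order, are:

  0-simplices (9): a, b, c, d, e, f, g, h, i
  1-simplices (27): ad, ae, af, ag, ah, ai, bd, be, bf, bg, bh, bi, cd, ce, cf, cg, ch, ci, de, df, dg, eh, ei, fh, fi, gh, gi
  2-simplices (18): ade, adf, aei, afh, agh, agi, bdf, bdg, beh, bei, bfi, bgh, cde, cdg, ceh, cfh, cfi, cgi

giving chain groups C_0 ≅ Z^9, C_1 ≅ Z^27, C_2 ≅ Z^18.

Boundary ∂_1: C_1 → C_0 is given by ∂[p,q] = [q] − [p]. For instance
  ∂af = f − a.
As a 9×27 matrix over Z this has rank 8, with invariant factors (1,1,1,1,1,1,1,1).

The boundary map ∂_2: C_2 → C_1 maps a triangle to the signed sum of its edges. For instance
  ∂adf = df − af + ad,
  ∂bdg = dg − bg + bd.
This gives a 27×18 integer matrix of rank 17; reducing to Smith normal form yields diagonal entries (1,1,1,1,1,1,1,1,1,1,1,1,1,1,1,1,1).

Reading off H_k = ker ∂_k / im ∂_{k+1}:

  H_0: rank C_0 − rank ∂_1 = 9 − 8 = 1, and the invariant factors of ∂_1 are all 1, so H_0 ≅ Z.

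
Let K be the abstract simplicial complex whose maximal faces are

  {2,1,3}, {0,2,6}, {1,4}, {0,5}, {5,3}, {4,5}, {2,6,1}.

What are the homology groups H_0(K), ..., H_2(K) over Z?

H_0 = Z,  H_1 = Z^2,  H_2 = 0.

We work with the vertex ordering 0 < 1 < 2 < 3 < 4 < 5 < 6. The simplices of K, each written with vertices in increasing order, are:

  0-simplices (7): [0], [1], [2], [3], [4], [5], [6]
  1-simplices (11): [0,2], [0,5], [0,6], [1,2], [1,3], [1,4], [1,6], [2,3], [2,6], [3,5], [4,5]
  2-simplices (3): [0,2,6], [1,2,3], [1,2,6]

Hence C_0 ≅ Z^7, C_1 ≅ Z^11, C_2 ≅ Z^3.

The boundary map ∂_1: C_1 → C_0 sends each edge [p,q] (with p < q) to q − p.
The 7×11 boundary matrix has rank 6 and Smith normal form diag(1,1,1,1,1,1).

Boundary ∂_2: C_2 → C_1 maps a triangle to the signed sum of its edges. For instance
  ∂[1,2,6] = [2,6] − [1,6] + [1,2],
  ∂[1,2,3] = [2,3] − [1,3] + [1,2].
As a 11×3 matrix over Z this has rank 3, with invariant factors (1,1,1).

Now H_k = ker ∂_k / im ∂_{k+1}, so:

  H_0: rank C_0 − rank ∂_1 = 7 − 6 = 1, and the invariant factors of ∂_1 are all 1, so H_0 = Z.
  H_1: rank ker ∂_1 − rank ∂_2 = (11 − 6) − 3 = 2, and the invariant factors of ∂_2 are all 1, so H_1 = Z^2.
  H_2: rank ker ∂_2 − rank ∂_3 = (3 − 3) − 0 = 0, and there is no ∂_3, so H_2 = 0.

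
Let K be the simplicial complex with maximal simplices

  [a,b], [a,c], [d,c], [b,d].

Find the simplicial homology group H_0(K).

H_0 = Z.

K has 4 vertices, 4 edges.
rank ∂_0 = 0, rank ∂_1 = 3 ⇒ b_0 = 4 − 0 − 3 = 1; all invariant factors of ∂_1 are 1 so no torsion. So H_0 = Z.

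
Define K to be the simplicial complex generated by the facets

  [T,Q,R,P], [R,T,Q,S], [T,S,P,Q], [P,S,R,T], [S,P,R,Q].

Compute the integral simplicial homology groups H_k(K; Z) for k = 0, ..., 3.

We work with the vertex ordering P < Q < R < S < T. The simplices of K, each written with vertices in increasing order, are:

  0-simplices (5): P, Q, R, S, T
  1-simplices (10): PQ, PR, PS, PT, QR, QS, QT, RS, RT, ST
  2-simplices (10): PQR, PQS, PQT, PRS, PRT, PST, QRS, QRT, QST, RST
  3-simplices (5): PQRS, PQRT, PQST, PRST, QRST

giving chain groups C_0 ≅ Z^5, C_1 ≅ Z^10, C_2 ≅ Z^10, C_3 ≅ Z^5.

The boundary map ∂_1: C_1 → C_0 is given by ∂[p,q] = [q] − [p].
This gives a 5×10 integer matrix of rank 4; reducing to Smith normal form yields diagonal entries (1,1,1,1).

The boundary map ∂_2: C_2 → C_1 acts by ∂[p,q,r] = [q,r] − [p,r] + [p,q]. For instance
  ∂PQR = QR − PR + PQ,
  ∂RST = ST − RT + RS.
The resulting 10×10 matrix has rank 6, and its Smith normal form has invariant factors (1,1,1,1,1,1).

∂_3: C_3 → C_2 sends each 3-simplex σ to the alternating sum Σ_i (−1)^i (σ with its i-th vertex removed). For instance
  ∂PQST = QST − PST + PQT − PQS,
  ∂PQRS = QRS − PRS + PQS − PQR.
The resulting 10×5 matrix has rank 4, and its Smith normal form has invariant factors (1,1,1,1).

Reading off H_k = ker ∂_k / im ∂_{k+1}:

  H_0: rank C_0 − rank ∂_1 = 5 − 4 = 1, and the invariant factors of ∂_1 are all 1, so H_0 = Z.
  H_1: rank ker ∂_1 − rank ∂_2 = (10 − 4) − 6 = 0, and the invariant factors of ∂_2 are all 1, so H_1 = 0.
  H_2: rank ker ∂_2 − rank ∂_3 = (10 − 6) − 4 = 0, and the invariant factors of ∂_3 are all 1, so H_2 = 0.
  H_3: rank ker ∂_3 − rank ∂_4 = (5 − 4) − 0 = 1, and there is no ∂_4, so H_3 = Z.

As a check, the Euler characteristic is 5 − 10 + 10 − 5 = 0, which agrees with 1 − 0 + 0 − 1 = 0.

H_0 ≅ Z,  H_1 = 0,  H_2 = 0,  H_3 ≅ Z.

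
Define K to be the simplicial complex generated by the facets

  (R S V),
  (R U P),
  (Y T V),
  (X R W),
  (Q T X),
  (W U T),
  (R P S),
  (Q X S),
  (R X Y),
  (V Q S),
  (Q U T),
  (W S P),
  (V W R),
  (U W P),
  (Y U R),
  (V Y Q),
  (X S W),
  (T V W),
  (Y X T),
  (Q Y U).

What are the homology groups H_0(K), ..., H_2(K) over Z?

H_0 = Z,  H_1 = Z × Z/2,  H_2 = 0.

Take the total order P < Q < R < S < T < U < V < W < X < Y on the vertex set. Then K (dimension 2) consists of the simplices:

  0-simplices (10): P, Q, R, S, T, U, V, W, X, Y
  1-simplices (30): PR, PS, PU, PW, QS, QT, QU, QV, QX, QY, RS, RU, RV, RW, RX, RY, SV, SW, SX, TU, TV, TW, TX, TY, UW, UY, VW, VY, WX, XY
  2-simplices (20): PRS, PRU, PSW, PUW, QSV, QSX, QTU, QTX, QUY, QVY, RSV, RUY, RVW, RWX, RXY, SWX, TUW, TVW, TVY, TXY

Hence C_0 ≅ Z^10, C_1 ≅ Z^30, C_2 ≅ Z^20.

The boundary map ∂_1: C_1 → C_0 sends each edge [p,q] (with p < q) to q − p. For instance
  ∂PU = U − P.
As a 10×30 matrix over Z this has rank 9, with invariant factors (1,1,1,1,1,1,1,1,1).

∂_2: C_2 → C_1 acts by ∂[p,q,r] = [q,r] − [p,r] + [p,q]. For instance
  ∂PSW = SW − PW + PS,
  ∂QSX = SX − QX + QS.
As a 30×20 matrix over Z this has rank 20, with invariant factors (1,1,1,1,1,1,1,1,1,1,1,1,1,1,1,1,1,1,1,2).

Now H_k = ker ∂_k / im ∂_{k+1}, so:

  H_0: rank C_0 − rank ∂_1 = 10 − 9 = 1, and the invariant factors of ∂_1 are all 1, so H_0 = Z.
  H_1: rank ker ∂_1 − rank ∂_2 = (30 − 9) − 20 = 1, and ∂_2 has invariant factor 2 > 1, so H_1 = Z × Z/2.
  H_2: rank ker ∂_2 − rank ∂_3 = (20 − 20) − 0 = 0, and there is no ∂_3, so H_2 = 0.

(K is a triangulation of the Klein bottle.)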